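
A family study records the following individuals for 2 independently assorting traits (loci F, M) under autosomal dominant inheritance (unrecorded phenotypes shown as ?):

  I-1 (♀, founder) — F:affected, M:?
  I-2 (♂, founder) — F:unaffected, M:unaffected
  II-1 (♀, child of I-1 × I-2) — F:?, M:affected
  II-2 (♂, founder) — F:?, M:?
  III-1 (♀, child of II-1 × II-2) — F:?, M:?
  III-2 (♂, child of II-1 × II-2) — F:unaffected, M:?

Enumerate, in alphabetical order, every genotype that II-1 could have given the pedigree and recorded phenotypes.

II-1 ∈ {Ff Mm, ff Mm}

F/I-1 aff ·: Ff|FF
F/I-2 un ·: ff
F/II-1 ? I-1×I-2: ff|Ff
F/II-2 ? ·: ff|Ff
F/III-1 ? II-1×II-2: ff|Ff|FF
F/III-2 un II-1×II-2: ff
⇒ F over [I-1,I-2,II-1,II-2,III-1,III-2]: 13 consistent
M/I-1 ? ·: Mm|MM
M/I-2 un ·: mm
M/II-1 aff I-1×I-2: Mm
M/II-2 ? ·: mm|Mm|MM
M/III-1 ? II-1×II-2: mm|Mm|MM
M/III-2 ? II-1×II-2: mm|Mm|MM
⇒ M over [I-1,I-2,II-1,II-2,III-1,III-2]: 34 consistent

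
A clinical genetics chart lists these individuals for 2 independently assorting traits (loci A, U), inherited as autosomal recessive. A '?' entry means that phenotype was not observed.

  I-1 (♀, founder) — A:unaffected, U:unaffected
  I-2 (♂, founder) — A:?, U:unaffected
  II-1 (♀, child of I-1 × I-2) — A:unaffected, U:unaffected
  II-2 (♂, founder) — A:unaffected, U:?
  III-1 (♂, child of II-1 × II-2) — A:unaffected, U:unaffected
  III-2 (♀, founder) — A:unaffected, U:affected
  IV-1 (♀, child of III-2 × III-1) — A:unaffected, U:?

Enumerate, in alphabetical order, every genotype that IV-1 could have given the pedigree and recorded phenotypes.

A/I-1 un ·: AA|Aa
A/I-2 ? ·: AA|Aa|aa
A/II-1 un I-1×I-2: AA|Aa
A/II-2 un ·: AA|Aa
A/III-1 un II-1×II-2: AA|Aa
A/III-2 un ·: AA|Aa
A/IV-1 un III-2×III-1: AA|Aa
⇒ A over [I-1,I-2,II-1,II-2,III-1,III-2,IV-1]: 110 consistent
U/I-1 un ·: UU|Uu
U/I-2 un ·: UU|Uu
U/II-1 un I-1×I-2: UU|Uu
U/II-2 ? ·: UU|Uu|uu
U/III-1 un II-1×II-2: UU|Uu
U/III-2 aff ·: uu
U/IV-1 ? III-2×III-1: Uu|uu
⇒ U over [I-1,I-2,II-1,II-2,III-1,III-2,IV-1]: 48 consistent

IV-1 ∈ {AA Uu, AA uu, Aa Uu, Aa uu}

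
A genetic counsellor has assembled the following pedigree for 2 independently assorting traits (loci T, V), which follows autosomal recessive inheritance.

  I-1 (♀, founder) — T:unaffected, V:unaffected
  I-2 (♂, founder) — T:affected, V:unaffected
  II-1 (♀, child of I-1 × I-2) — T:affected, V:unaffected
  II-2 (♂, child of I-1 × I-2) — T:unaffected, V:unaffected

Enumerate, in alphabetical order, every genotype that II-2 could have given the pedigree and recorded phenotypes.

II-2 ∈ {Tt VV, Tt Vv}

T/I-1 un ·: Tt
T/I-2 aff ·: tt
T/II-1 aff I-1×I-2: tt
T/II-2 un I-1×I-2: Tt
⇒ T over [I-1,I-2,II-1,II-2]: 1 consistent
V/I-1 un ·: VV|Vv
V/I-2 un ·: VV|Vv
V/II-1 un I-1×I-2: VV|Vv
V/II-2 un I-1×I-2: VV|Vv
⇒ V over [I-1,I-2,II-1,II-2]: 13 consistent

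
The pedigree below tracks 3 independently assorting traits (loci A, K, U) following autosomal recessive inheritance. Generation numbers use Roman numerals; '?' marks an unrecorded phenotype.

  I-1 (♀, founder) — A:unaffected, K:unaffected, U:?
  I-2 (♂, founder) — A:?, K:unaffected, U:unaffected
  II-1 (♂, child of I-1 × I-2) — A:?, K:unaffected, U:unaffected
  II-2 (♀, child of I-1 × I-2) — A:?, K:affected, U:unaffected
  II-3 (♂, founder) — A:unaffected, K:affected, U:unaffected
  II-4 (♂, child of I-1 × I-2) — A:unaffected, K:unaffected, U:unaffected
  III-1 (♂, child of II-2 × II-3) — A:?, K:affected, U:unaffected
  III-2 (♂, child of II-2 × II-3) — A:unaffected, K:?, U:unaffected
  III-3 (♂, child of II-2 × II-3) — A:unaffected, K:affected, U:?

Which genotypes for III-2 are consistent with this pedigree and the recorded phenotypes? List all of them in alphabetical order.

III-2 ∈ {AA kk UU, AA kk Uu, Aa kk UU, Aa kk Uu}

A/I-1 un ·: AA|Aa
A/I-2 ? ·: AA|Aa|aa
A/II-1 ? I-1×I-2: AA|Aa|aa
A/II-2 ? I-1×I-2: AA|Aa|aa
A/II-3 un ·: AA|Aa
A/II-4 un I-1×I-2: AA|Aa
A/III-1 ? II-2×II-3: AA|Aa|aa
A/III-2 un II-2×II-3: AA|Aa
A/III-3 un II-2×II-3: AA|Aa
⇒ A over [I-1,I-2,II-1,II-2,II-3,II-4,III-1,III-2,III-3]: 499 consistent
K/I-1 un ·: Kk
K/I-2 un ·: Kk
K/II-1 un I-1×I-2: KK|Kk
K/II-2 aff I-1×I-2: kk
K/II-3 aff ·: kk
K/II-4 un I-1×I-2: KK|Kk
K/III-1 aff II-2×II-3: kk
K/III-2 ? II-2×II-3: kk
K/III-3 aff II-2×II-3: kk
⇒ K over [I-1,I-2,II-1,II-2,II-3,II-4,III-1,III-2,III-3]: 4 consistent
U/I-1 ? ·: UU|Uu|uu
U/I-2 un ·: UU|Uu
U/II-1 un I-1×I-2: UU|Uu
U/II-2 un I-1×I-2: UU|Uu
U/II-3 un ·: UU|Uu
U/II-4 un I-1×I-2: UU|Uu
U/III-1 un II-2×II-3: UU|Uu
U/III-2 un II-2×II-3: UU|Uu
U/III-3 ? II-2×II-3: UU|Uu|uu
⇒ U over [I-1,I-2,II-1,II-2,II-3,II-4,III-1,III-2,III-3]: 397 consistent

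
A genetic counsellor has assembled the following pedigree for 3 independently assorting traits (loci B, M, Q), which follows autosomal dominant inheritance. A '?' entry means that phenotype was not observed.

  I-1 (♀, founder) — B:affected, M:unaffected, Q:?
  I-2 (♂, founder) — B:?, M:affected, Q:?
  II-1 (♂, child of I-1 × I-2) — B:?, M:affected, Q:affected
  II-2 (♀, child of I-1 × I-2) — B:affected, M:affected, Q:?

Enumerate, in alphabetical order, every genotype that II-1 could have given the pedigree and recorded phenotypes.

B/I-1 aff ·: Bb|BB
B/I-2 ? ·: bb|Bb|BB
B/II-1 ? I-1×I-2: bb|Bb|BB
B/II-2 aff I-1×I-2: Bb|BB
⇒ B over [I-1,I-2,II-1,II-2]: 18 consistent
M/I-1 un ·: mm
M/I-2 aff ·: Mm|MM
M/II-1 aff I-1×I-2: Mm
M/II-2 aff I-1×I-2: Mm
⇒ M over [I-1,I-2,II-1,II-2]: 2 consistent
Q/I-1 ? ·: qq|Qq|QQ
Q/I-2 ? ·: qq|Qq|QQ
Q/II-1 aff I-1×I-2: Qq|QQ
Q/II-2 ? I-1×I-2: qq|Qq|QQ
⇒ Q over [I-1,I-2,II-1,II-2]: 21 consistent

II-1 ∈ {BB Mm QQ, BB Mm Qq, Bb Mm QQ, Bb Mm Qq, bb Mm QQ, bb Mm Qq}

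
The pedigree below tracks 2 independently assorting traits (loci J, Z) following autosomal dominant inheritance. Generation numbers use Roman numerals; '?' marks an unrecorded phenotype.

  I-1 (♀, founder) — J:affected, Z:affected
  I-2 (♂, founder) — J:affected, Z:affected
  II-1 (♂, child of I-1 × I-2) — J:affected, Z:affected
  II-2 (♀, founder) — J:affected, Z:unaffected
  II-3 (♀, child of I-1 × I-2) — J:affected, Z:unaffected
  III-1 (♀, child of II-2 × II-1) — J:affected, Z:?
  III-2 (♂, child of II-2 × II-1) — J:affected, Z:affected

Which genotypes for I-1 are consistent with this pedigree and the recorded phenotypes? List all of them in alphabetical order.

I-1 ∈ {JJ Zz, Jj Zz}

J/I-1 aff ·: Jj|JJ
J/I-2 aff ·: Jj|JJ
J/II-1 aff I-1×I-2: Jj|JJ
J/II-2 aff ·: Jj|JJ
J/II-3 aff I-1×I-2: Jj|JJ
J/III-1 aff II-2×II-1: Jj|JJ
J/III-2 aff II-2×II-1: Jj|JJ
⇒ J over [I-1,I-2,II-1,II-2,II-3,III-1,III-2]: 83 consistent
Z/I-1 aff ·: Zz
Z/I-2 aff ·: Zz
Z/II-1 aff I-1×I-2: Zz|ZZ
Z/II-2 un ·: zz
Z/II-3 un I-1×I-2: zz
Z/III-1 ? II-2×II-1: zz|Zz
Z/III-2 aff II-2×II-1: Zz
⇒ Z over [I-1,I-2,II-1,II-2,II-3,III-1,III-2]: 3 consistent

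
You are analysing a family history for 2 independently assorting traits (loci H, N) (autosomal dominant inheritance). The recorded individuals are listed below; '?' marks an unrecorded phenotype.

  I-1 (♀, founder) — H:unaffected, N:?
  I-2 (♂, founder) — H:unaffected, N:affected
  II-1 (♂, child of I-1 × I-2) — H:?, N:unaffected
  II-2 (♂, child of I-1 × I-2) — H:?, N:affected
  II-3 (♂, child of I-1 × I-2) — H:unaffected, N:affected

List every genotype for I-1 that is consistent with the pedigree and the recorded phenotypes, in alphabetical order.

I-1 ∈ {hh Nn, hh nn}

H/I-1 un ·: hh
H/I-2 un ·: hh
H/II-1 ? I-1×I-2: hh
H/II-2 ? I-1×I-2: hh
H/II-3 un I-1×I-2: hh
⇒ H over [I-1,I-2,II-1,II-2,II-3]: 1 consistent
N/I-1 ? ·: nn|Nn
N/I-2 aff ·: Nn
N/II-1 un I-1×I-2: nn
N/II-2 aff I-1×I-2: Nn|NN
N/II-3 aff I-1×I-2: Nn|NN
⇒ N over [I-1,I-2,II-1,II-2,II-3]: 5 consistent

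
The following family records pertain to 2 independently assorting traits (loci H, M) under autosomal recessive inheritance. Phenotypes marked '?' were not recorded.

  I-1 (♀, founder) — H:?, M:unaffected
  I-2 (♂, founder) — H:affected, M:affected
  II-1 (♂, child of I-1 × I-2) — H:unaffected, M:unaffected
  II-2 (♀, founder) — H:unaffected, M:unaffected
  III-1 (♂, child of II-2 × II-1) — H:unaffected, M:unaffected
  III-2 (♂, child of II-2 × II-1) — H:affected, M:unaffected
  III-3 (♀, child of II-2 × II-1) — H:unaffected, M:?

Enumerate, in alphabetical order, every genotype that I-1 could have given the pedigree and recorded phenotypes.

I-1 ∈ {HH MM, HH Mm, Hh MM, Hh Mm}

H/I-1 ? ·: HH|Hh
H/I-2 aff ·: hh
H/II-1 un I-1×I-2: Hh
H/II-2 un ·: Hh
H/III-1 un II-2×II-1: HH|Hh
H/III-2 aff II-2×II-1: hh
H/III-3 un II-2×II-1: HH|Hh
⇒ H over [I-1,I-2,II-1,II-2,III-1,III-2,III-3]: 8 consistent
M/I-1 un ·: MM|Mm
M/I-2 aff ·: mm
M/II-1 un I-1×I-2: Mm
M/II-2 un ·: MM|Mm
M/III-1 un II-2×II-1: MM|Mm
M/III-2 un II-2×II-1: MM|Mm
M/III-3 ? II-2×II-1: MM|Mm|mm
⇒ M over [I-1,I-2,II-1,II-2,III-1,III-2,III-3]: 40 consistent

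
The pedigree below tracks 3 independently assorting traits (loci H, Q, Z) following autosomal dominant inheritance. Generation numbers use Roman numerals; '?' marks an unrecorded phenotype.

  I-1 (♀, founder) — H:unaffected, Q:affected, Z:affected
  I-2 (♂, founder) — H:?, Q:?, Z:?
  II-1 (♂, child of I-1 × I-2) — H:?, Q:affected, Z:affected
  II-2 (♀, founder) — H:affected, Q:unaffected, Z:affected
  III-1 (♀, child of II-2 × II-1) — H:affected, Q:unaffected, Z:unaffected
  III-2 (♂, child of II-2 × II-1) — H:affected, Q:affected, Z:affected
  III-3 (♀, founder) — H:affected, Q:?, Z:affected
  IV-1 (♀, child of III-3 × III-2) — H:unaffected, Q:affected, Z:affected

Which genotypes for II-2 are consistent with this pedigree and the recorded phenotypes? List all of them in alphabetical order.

H/I-1 un ·: hh
H/I-2 ? ·: hh|Hh|HH
H/II-1 ? I-1×I-2: hh|Hh
H/II-2 aff ·: Hh|HH
H/III-1 aff II-2×II-1: Hh|HH
H/III-2 aff II-2×II-1: Hh
H/III-3 aff ·: Hh
H/IV-1 un III-3×III-2: hh
⇒ H over [I-1,I-2,II-1,II-2,III-1,III-2,III-3,IV-1]: 12 consistent
Q/I-1 aff ·: Qq|QQ
Q/I-2 ? ·: qq|Qq|QQ
Q/II-1 aff I-1×I-2: Qq
Q/II-2 un ·: qq
Q/III-1 un II-2×II-1: qq
Q/III-2 aff II-2×II-1: Qq
Q/III-3 ? ·: qq|Qq|QQ
Q/IV-1 aff III-3×III-2: Qq|QQ
⇒ Q over [I-1,I-2,II-1,II-2,III-1,III-2,III-3,IV-1]: 25 consistent
Z/I-1 aff ·: Zz|ZZ
Z/I-2 ? ·: zz|Zz|ZZ
Z/II-1 aff I-1×I-2: Zz
Z/II-2 aff ·: Zz
Z/III-1 un II-2×II-1: zz
Z/III-2 aff II-2×II-1: Zz|ZZ
Z/III-3 aff ·: Zz|ZZ
Z/IV-1 aff III-3×III-2: Zz|ZZ
⇒ Z over [I-1,I-2,II-1,II-2,III-1,III-2,III-3,IV-1]: 35 consistent

II-2 ∈ {HH qq Zz, Hh qq Zz}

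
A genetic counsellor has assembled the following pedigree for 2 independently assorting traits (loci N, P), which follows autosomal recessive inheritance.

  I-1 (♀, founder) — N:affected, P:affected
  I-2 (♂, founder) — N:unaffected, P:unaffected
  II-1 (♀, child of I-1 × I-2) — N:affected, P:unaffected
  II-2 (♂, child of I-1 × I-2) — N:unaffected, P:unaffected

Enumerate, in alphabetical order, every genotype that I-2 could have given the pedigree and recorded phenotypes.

N/I-1 aff ·: nn
N/I-2 un ·: Nn
N/II-1 aff I-1×I-2: nn
N/II-2 un I-1×I-2: Nn
⇒ N over [I-1,I-2,II-1,II-2]: 1 consistent
P/I-1 aff ·: pp
P/I-2 un ·: PP|Pp
P/II-1 un I-1×I-2: Pp
P/II-2 un I-1×I-2: Pp
⇒ P over [I-1,I-2,II-1,II-2]: 2 consistent

I-2 ∈ {Nn PP, Nn Pp}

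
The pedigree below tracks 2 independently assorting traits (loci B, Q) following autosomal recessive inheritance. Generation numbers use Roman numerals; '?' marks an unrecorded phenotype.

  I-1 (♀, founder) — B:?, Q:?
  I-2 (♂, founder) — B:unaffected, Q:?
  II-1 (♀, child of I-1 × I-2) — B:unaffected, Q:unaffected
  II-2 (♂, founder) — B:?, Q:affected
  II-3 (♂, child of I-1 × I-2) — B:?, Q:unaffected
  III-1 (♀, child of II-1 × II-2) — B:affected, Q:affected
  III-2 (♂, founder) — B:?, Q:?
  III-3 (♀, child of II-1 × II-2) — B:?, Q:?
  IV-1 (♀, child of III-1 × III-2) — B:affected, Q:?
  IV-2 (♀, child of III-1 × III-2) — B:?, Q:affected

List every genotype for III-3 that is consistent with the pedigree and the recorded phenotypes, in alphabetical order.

III-3 ∈ {BB Qq, BB qq, Bb Qq, Bb qq, bb Qq, bb qq}

B/I-1 ? ·: BB|Bb|bb
B/I-2 un ·: BB|Bb
B/II-1 un I-1×I-2: Bb
B/II-2 ? ·: Bb|bb
B/II-3 ? I-1×I-2: BB|Bb|bb
B/III-1 aff II-1×II-2: bb
B/III-2 ? ·: Bb|bb
B/III-3 ? II-1×II-2: BB|Bb|bb
B/IV-1 aff III-1×III-2: bb
B/IV-2 ? III-1×III-2: Bb|bb
⇒ B over [I-1,I-2,II-1,II-2,II-3,III-1,III-2,III-3,IV-1,IV-2]: 150 consistent
Q/I-1 ? ·: QQ|Qq|qq
Q/I-2 ? ·: QQ|Qq|qq
Q/II-1 un I-1×I-2: Qq
Q/II-2 aff ·: qq
Q/II-3 un I-1×I-2: QQ|Qq
Q/III-1 aff II-1×II-2: qq
Q/III-2 ? ·: Qq|qq
Q/III-3 ? II-1×II-2: Qq|qq
Q/IV-1 ? III-1×III-2: Qq|qq
Q/IV-2 aff III-1×III-2: qq
⇒ Q over [I-1,I-2,II-1,II-2,II-3,III-1,III-2,III-3,IV-1,IV-2]: 60 consistent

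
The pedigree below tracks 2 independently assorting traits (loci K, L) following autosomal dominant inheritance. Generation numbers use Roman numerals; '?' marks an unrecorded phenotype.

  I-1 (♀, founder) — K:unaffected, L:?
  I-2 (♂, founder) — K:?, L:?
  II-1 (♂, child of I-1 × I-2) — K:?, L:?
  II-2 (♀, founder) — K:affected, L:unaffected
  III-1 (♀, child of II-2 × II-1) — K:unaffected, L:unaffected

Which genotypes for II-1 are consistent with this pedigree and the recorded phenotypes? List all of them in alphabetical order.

K/I-1 un ·: kk
K/I-2 ? ·: kk|Kk|KK
K/II-1 ? I-1×I-2: kk|Kk
K/II-2 aff ·: Kk
K/III-1 un II-2×II-1: kk
⇒ K over [I-1,I-2,II-1,II-2,III-1]: 4 consistent
L/I-1 ? ·: ll|Ll|LL
L/I-2 ? ·: ll|Ll|LL
L/II-1 ? I-1×I-2: ll|Ll
L/II-2 un ·: ll
L/III-1 un II-2×II-1: ll
⇒ L over [I-1,I-2,II-1,II-2,III-1]: 11 consistent

II-1 ∈ {Kk Ll, Kk ll, kk Ll, kk ll}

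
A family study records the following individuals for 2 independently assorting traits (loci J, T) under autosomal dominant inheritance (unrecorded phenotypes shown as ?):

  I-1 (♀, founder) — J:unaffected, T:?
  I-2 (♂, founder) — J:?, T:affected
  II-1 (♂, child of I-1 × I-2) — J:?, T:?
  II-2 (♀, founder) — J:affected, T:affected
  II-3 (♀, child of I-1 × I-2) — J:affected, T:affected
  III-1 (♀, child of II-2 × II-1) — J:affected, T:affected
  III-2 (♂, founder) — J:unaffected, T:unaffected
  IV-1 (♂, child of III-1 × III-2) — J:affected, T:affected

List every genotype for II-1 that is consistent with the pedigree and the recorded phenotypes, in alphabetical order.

J/I-1 un ·: jj
J/I-2 ? ·: Jj|JJ
J/II-1 ? I-1×I-2: jj|Jj
J/II-2 aff ·: Jj|JJ
J/II-3 aff I-1×I-2: Jj
J/III-1 aff II-2×II-1: Jj|JJ
J/III-2 un ·: jj
J/IV-1 aff III-1×III-2: Jj
⇒ J over [I-1,I-2,II-1,II-2,II-3,III-1,III-2,IV-1]: 10 consistent
T/I-1 ? ·: tt|Tt|TT
T/I-2 aff ·: Tt|TT
T/II-1 ? I-1×I-2: tt|Tt|TT
T/II-2 aff ·: Tt|TT
T/II-3 aff I-1×I-2: Tt|TT
T/III-1 aff II-2×II-1: Tt|TT
T/III-2 un ·: tt
T/IV-1 aff III-1×III-2: Tt
⇒ T over [I-1,I-2,II-1,II-2,II-3,III-1,III-2,IV-1]: 59 consistent

II-1 ∈ {Jj TT, Jj Tt, Jj tt, jj TT, jj Tt, jj tt}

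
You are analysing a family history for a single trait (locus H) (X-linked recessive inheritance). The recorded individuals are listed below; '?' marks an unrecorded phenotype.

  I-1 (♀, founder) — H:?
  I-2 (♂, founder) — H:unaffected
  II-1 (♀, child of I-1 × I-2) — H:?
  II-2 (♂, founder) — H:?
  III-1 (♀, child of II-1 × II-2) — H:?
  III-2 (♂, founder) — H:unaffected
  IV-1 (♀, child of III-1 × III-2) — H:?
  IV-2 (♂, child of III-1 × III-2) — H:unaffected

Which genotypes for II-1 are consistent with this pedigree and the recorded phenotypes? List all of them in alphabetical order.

H/I-1 ? ·: X^HX^H|X^HX^h|X^hX^h
H/I-2 un ·: X^HY
H/II-1 ? I-1×I-2: X^HX^H|X^HX^h
H/II-2 ? ·: X^HY|X^hY
H/III-1 ? II-1×II-2: X^HX^H|X^HX^h
H/III-2 un ·: X^HY
H/IV-1 ? III-1×III-2: X^HX^H|X^HX^h
H/IV-2 un III-1×III-2: X^HY
⇒ H over [I-1,I-2,II-1,II-2,III-1,III-2,IV-1,IV-2]: 16 consistent

II-1 ∈ {X^HX^H, X^HX^h}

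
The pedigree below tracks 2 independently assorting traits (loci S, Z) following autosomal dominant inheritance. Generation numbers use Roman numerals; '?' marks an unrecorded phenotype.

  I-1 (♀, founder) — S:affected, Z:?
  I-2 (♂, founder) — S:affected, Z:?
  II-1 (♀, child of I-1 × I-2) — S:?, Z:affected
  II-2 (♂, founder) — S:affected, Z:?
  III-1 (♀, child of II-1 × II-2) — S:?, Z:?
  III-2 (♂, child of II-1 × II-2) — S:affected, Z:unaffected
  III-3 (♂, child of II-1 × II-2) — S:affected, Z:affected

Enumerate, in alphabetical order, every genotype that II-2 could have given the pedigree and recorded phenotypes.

II-2 ∈ {SS Zz, SS zz, Ss Zz, Ss zz}

S/I-1 aff ·: Ss|SS
S/I-2 aff ·: Ss|SS
S/II-1 ? I-1×I-2: ss|Ss|SS
S/II-2 aff ·: Ss|SS
S/III-1 ? II-1×II-2: ss|Ss|SS
S/III-2 aff II-1×II-2: Ss|SS
S/III-3 aff II-1×II-2: Ss|SS
⇒ S over [I-1,I-2,II-1,II-2,III-1,III-2,III-3]: 99 consistent
Z/I-1 ? ·: zz|Zz|ZZ
Z/I-2 ? ·: zz|Zz|ZZ
Z/II-1 aff I-1×I-2: Zz
Z/II-2 ? ·: zz|Zz
Z/III-1 ? II-1×II-2: zz|Zz|ZZ
Z/III-2 un II-1×II-2: zz
Z/III-3 aff II-1×II-2: Zz|ZZ
⇒ Z over [I-1,I-2,II-1,II-2,III-1,III-2,III-3]: 56 consistent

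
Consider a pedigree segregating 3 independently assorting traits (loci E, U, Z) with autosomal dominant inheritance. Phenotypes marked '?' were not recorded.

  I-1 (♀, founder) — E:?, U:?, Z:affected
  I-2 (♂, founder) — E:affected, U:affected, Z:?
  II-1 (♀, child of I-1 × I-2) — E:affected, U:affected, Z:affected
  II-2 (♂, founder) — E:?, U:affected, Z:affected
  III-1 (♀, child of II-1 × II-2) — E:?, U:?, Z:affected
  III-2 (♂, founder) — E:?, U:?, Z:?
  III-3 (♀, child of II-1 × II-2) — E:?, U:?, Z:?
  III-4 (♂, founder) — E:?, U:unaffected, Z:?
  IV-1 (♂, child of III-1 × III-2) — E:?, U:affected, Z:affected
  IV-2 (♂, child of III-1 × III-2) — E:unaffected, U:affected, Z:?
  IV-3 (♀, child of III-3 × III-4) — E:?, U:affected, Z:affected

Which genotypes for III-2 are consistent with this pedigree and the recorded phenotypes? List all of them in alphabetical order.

III-2 ∈ {Ee UU ZZ, Ee UU Zz, Ee UU zz, Ee Uu ZZ, Ee Uu Zz, Ee Uu zz, Ee uu ZZ, Ee uu Zz, Ee uu zz, ee UU ZZ, ee UU Zz, ee UU zz, ee Uu ZZ, ee Uu Zz, ee Uu zz, ee uu ZZ, ee uu Zz, ee uu zz}

E/I-1 ? ·: ee|Ee|EE
E/I-2 aff ·: Ee|EE
E/II-1 aff I-1×I-2: Ee|EE
E/II-2 ? ·: ee|Ee|EE
E/III-1 ? II-1×II-2: ee|Ee
E/III-2 ? ·: ee|Ee
E/III-3 ? II-1×II-2: ee|Ee|EE
E/III-4 ? ·: ee|Ee|EE
E/IV-1 ? III-1×III-2: ee|Ee|EE
E/IV-2 un III-1×III-2: ee
E/IV-3 ? III-3×III-4: ee|Ee|EE
⇒ E over [I-1,I-2,II-1,II-2,III-1,III-2,III-3,III-4,IV-1,IV-2,IV-3]: 1675 consistent
U/I-1 ? ·: uu|Uu|UU
U/I-2 aff ·: Uu|UU
U/II-1 aff I-1×I-2: Uu|UU
U/II-2 aff ·: Uu|UU
U/III-1 ? II-1×II-2: uu|Uu|UU
U/III-2 ? ·: uu|Uu|UU
U/III-3 ? II-1×II-2: Uu|UU
U/III-4 un ·: uu
U/IV-1 aff III-1×III-2: Uu|UU
U/IV-2 aff III-1×III-2: Uu|UU
U/IV-3 aff III-3×III-4: Uu
⇒ U over [I-1,I-2,II-1,II-2,III-1,III-2,III-3,III-4,IV-1,IV-2,IV-3]: 464 consistent
Z/I-1 aff ·: Zz|ZZ
Z/I-2 ? ·: zz|Zz|ZZ
Z/II-1 aff I-1×I-2: Zz|ZZ
Z/II-2 aff ·: Zz|ZZ
Z/III-1 aff II-1×II-2: Zz|ZZ
Z/III-2 ? ·: zz|Zz|ZZ
Z/III-3 ? II-1×II-2: zz|Zz|ZZ
Z/III-4 ? ·: zz|Zz|ZZ
Z/IV-1 aff III-1×III-2: Zz|ZZ
Z/IV-2 ? III-1×III-2: zz|Zz|ZZ
Z/IV-3 aff III-3×III-4: Zz|ZZ
⇒ Z over [I-1,I-2,II-1,II-2,III-1,III-2,III-3,III-4,IV-1,IV-2,IV-3]: 2544 consistent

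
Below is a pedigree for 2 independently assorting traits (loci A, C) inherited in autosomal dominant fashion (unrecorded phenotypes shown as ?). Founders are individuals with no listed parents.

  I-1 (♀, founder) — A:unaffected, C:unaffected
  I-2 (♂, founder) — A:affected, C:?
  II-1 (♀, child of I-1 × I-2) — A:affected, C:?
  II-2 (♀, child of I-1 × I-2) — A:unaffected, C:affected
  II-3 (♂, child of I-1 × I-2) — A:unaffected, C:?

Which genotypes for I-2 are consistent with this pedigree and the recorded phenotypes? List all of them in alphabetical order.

I-2 ∈ {Aa CC, Aa Cc}

A/I-1 un ·: aa
A/I-2 aff ·: Aa
A/II-1 aff I-1×I-2: Aa
A/II-2 un I-1×I-2: aa
A/II-3 un I-1×I-2: aa
⇒ A over [I-1,I-2,II-1,II-2,II-3]: 1 consistent
C/I-1 un ·: cc
C/I-2 ? ·: Cc|CC
C/II-1 ? I-1×I-2: cc|Cc
C/II-2 aff I-1×I-2: Cc
C/II-3 ? I-1×I-2: cc|Cc
⇒ C over [I-1,I-2,II-1,II-2,II-3]: 5 consistent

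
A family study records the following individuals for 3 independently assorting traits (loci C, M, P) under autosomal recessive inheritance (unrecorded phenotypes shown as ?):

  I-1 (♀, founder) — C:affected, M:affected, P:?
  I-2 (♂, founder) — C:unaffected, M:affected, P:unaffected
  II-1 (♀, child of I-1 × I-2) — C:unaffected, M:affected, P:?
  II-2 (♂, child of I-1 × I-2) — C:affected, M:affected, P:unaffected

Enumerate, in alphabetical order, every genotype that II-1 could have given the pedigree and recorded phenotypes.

II-1 ∈ {Cc mm PP, Cc mm Pp, Cc mm pp}

C/I-1 aff ·: cc
C/I-2 un ·: Cc
C/II-1 un I-1×I-2: Cc
C/II-2 aff I-1×I-2: cc
⇒ C over [I-1,I-2,II-1,II-2]: 1 consistent
M/I-1 aff ·: mm
M/I-2 aff ·: mm
M/II-1 aff I-1×I-2: mm
M/II-2 aff I-1×I-2: mm
⇒ M over [I-1,I-2,II-1,II-2]: 1 consistent
P/I-1 ? ·: PP|Pp|pp
P/I-2 un ·: PP|Pp
P/II-1 ? I-1×I-2: PP|Pp|pp
P/II-2 un I-1×I-2: PP|Pp
⇒ P over [I-1,I-2,II-1,II-2]: 18 consistent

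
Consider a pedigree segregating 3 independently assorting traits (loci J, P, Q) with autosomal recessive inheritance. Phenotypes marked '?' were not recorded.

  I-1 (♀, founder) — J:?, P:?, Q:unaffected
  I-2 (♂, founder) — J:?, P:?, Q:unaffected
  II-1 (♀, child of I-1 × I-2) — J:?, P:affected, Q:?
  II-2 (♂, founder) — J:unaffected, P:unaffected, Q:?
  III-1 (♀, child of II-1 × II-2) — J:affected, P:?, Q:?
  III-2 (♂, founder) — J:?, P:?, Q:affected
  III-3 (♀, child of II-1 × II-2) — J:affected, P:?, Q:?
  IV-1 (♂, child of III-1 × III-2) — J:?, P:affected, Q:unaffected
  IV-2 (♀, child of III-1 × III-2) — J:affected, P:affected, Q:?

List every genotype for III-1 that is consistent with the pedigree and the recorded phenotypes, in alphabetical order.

J/I-1 ? ·: JJ|Jj|jj
J/I-2 ? ·: JJ|Jj|jj
J/II-1 ? I-1×I-2: Jj|jj
J/II-2 un ·: Jj
J/III-1 aff II-1×II-2: jj
J/III-2 ? ·: Jj|jj
J/III-3 aff II-1×II-2: jj
J/IV-1 ? III-1×III-2: Jj|jj
J/IV-2 aff III-1×III-2: jj
⇒ J over [I-1,I-2,II-1,II-2,III-1,III-2,III-3,IV-1,IV-2]: 33 consistent
P/I-1 ? ·: Pp|pp
P/I-2 ? ·: Pp|pp
P/II-1 aff I-1×I-2: pp
P/II-2 un ·: PP|Pp
P/III-1 ? II-1×II-2: Pp|pp
P/III-2 ? ·: Pp|pp
P/III-3 ? II-1×II-2: Pp|pp
P/IV-1 aff III-1×III-2: pp
P/IV-2 aff III-1×III-2: pp
⇒ P over [I-1,I-2,II-1,II-2,III-1,III-2,III-3,IV-1,IV-2]: 40 consistent
Q/I-1 un ·: QQ|Qq
Q/I-2 un ·: QQ|Qq
Q/II-1 ? I-1×I-2: QQ|Qq|qq
Q/II-2 ? ·: QQ|Qq|qq
Q/III-1 ? II-1×II-2: QQ|Qq
Q/III-2 aff ·: qq
Q/III-3 ? II-1×II-2: QQ|Qq|qq
Q/IV-1 un III-1×III-2: Qq
Q/IV-2 ? III-1×III-2: Qq|qq
⇒ Q over [I-1,I-2,II-1,II-2,III-1,III-2,III-3,IV-1,IV-2]: 99 consistent

III-1 ∈ {jj Pp QQ, jj Pp Qq, jj pp QQ, jj pp Qq}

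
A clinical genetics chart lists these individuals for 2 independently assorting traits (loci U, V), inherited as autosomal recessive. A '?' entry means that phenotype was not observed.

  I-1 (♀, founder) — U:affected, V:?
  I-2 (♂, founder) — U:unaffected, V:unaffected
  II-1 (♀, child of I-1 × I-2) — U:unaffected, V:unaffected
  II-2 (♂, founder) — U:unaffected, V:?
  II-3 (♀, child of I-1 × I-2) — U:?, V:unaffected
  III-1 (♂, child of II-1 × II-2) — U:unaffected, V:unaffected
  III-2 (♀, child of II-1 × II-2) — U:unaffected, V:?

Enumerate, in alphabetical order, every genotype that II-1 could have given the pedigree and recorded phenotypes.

II-1 ∈ {Uu VV, Uu Vv}

U/I-1 aff ·: uu
U/I-2 un ·: UU|Uu
U/II-1 un I-1×I-2: Uu
U/II-2 un ·: UU|Uu
U/II-3 ? I-1×I-2: Uu|uu
U/III-1 un II-1×II-2: UU|Uu
U/III-2 un II-1×II-2: UU|Uu
⇒ U over [I-1,I-2,II-1,II-2,II-3,III-1,III-2]: 24 consistent
V/I-1 ? ·: VV|Vv|vv
V/I-2 un ·: VV|Vv
V/II-1 un I-1×I-2: VV|Vv
V/II-2 ? ·: VV|Vv|vv
V/II-3 un I-1×I-2: VV|Vv
V/III-1 un II-1×II-2: VV|Vv
V/III-2 ? II-1×II-2: VV|Vv|vv
⇒ V over [I-1,I-2,II-1,II-2,II-3,III-1,III-2]: 138 consistent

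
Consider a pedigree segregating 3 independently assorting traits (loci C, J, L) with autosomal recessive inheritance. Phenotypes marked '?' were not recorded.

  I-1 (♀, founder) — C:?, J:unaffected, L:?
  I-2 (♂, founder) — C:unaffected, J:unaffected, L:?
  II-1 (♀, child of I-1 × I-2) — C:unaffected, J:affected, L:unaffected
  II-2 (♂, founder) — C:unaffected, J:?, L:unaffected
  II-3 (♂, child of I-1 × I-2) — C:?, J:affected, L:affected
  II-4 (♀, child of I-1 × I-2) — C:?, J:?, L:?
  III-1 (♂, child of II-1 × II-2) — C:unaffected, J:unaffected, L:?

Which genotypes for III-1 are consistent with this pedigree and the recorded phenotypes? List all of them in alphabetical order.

C/I-1 ? ·: CC|Cc|cc
C/I-2 un ·: CC|Cc
C/II-1 un I-1×I-2: CC|Cc
C/II-2 un ·: CC|Cc
C/II-3 ? I-1×I-2: CC|Cc|cc
C/II-4 ? I-1×I-2: CC|Cc|cc
C/III-1 un II-1×II-2: CC|Cc
⇒ C over [I-1,I-2,II-1,II-2,II-3,II-4,III-1]: 142 consistent
J/I-1 un ·: Jj
J/I-2 un ·: Jj
J/II-1 aff I-1×I-2: jj
J/II-2 ? ·: JJ|Jj
J/II-3 aff I-1×I-2: jj
J/II-4 ? I-1×I-2: JJ|Jj|jj
J/III-1 un II-1×II-2: Jj
⇒ J over [I-1,I-2,II-1,II-2,II-3,II-4,III-1]: 6 consistent
L/I-1 ? ·: Ll|ll
L/I-2 ? ·: Ll|ll
L/II-1 un I-1×I-2: LL|Ll
L/II-2 un ·: LL|Ll
L/II-3 aff I-1×I-2: ll
L/II-4 ? I-1×I-2: LL|Ll|ll
L/III-1 ? II-1×II-2: LL|Ll|ll
⇒ L over [I-1,I-2,II-1,II-2,II-3,II-4,III-1]: 44 consistent

III-1 ∈ {CC Jj LL, CC Jj Ll, CC Jj ll, Cc Jj LL, Cc Jj Ll, Cc Jj ll}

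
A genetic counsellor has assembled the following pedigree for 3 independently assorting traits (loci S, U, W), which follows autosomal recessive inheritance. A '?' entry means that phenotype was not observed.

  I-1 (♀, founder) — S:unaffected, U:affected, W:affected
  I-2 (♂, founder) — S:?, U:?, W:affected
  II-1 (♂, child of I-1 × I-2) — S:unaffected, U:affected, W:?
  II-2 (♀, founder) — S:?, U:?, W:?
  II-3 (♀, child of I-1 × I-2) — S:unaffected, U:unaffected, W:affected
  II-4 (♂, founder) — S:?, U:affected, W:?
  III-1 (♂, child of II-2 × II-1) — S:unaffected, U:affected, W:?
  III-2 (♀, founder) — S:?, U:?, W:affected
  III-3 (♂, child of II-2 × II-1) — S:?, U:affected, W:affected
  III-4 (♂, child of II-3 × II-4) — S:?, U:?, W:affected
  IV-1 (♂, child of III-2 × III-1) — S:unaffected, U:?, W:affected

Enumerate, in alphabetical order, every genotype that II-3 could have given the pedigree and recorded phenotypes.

S/I-1 un ·: SS|Ss
S/I-2 ? ·: SS|Ss|ss
S/II-1 un I-1×I-2: SS|Ss
S/II-2 ? ·: SS|Ss|ss
S/II-3 un I-1×I-2: SS|Ss
S/II-4 ? ·: SS|Ss|ss
S/III-1 un II-2×II-1: SS|Ss
S/III-2 ? ·: SS|Ss|ss
S/III-3 ? II-2×II-1: SS|Ss|ss
S/III-4 ? II-3×II-4: SS|Ss|ss
S/IV-1 un III-2×III-1: SS|Ss
⇒ S over [I-1,I-2,II-1,II-2,II-3,II-4,III-1,III-2,III-3,III-4,IV-1]: 3584 consistent
U/I-1 aff ·: uu
U/I-2 ? ·: Uu
U/II-1 aff I-1×I-2: uu
U/II-2 ? ·: Uu|uu
U/II-3 un I-1×I-2: Uu
U/II-4 aff ·: uu
U/III-1 aff II-2×II-1: uu
U/III-2 ? ·: UU|Uu|uu
U/III-3 aff II-2×II-1: uu
U/III-4 ? II-3×II-4: Uu|uu
U/IV-1 ? III-2×III-1: Uu|uu
⇒ U over [I-1,I-2,II-1,II-2,II-3,II-4,III-1,III-2,III-3,III-4,IV-1]: 16 consistent
W/I-1 aff ·: ww
W/I-2 aff ·: ww
W/II-1 ? I-1×I-2: ww
W/II-2 ? ·: Ww|ww
W/II-3 aff I-1×I-2: ww
W/II-4 ? ·: Ww|ww
W/III-1 ? II-2×II-1: Ww|ww
W/III-2 aff ·: ww
W/III-3 aff II-2×II-1: ww
W/III-4 aff II-3×II-4: ww
W/IV-1 aff III-2×III-1: ww
⇒ W over [I-1,I-2,II-1,II-2,II-3,II-4,III-1,III-2,III-3,III-4,IV-1]: 6 consistent

II-3 ∈ {SS Uu ww, Ss Uu ww}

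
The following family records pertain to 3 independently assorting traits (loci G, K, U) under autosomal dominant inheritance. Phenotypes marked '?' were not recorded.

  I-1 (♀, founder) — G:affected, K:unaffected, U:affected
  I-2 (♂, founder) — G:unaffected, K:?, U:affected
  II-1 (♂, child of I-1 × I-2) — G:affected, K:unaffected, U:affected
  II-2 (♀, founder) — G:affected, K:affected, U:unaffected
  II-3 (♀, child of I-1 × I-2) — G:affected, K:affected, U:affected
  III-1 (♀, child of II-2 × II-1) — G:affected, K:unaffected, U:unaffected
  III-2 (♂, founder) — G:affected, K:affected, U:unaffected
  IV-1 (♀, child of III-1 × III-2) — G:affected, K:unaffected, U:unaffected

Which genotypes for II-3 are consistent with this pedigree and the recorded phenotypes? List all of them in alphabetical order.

II-3 ∈ {Gg Kk UU, Gg Kk Uu}

G/I-1 aff ·: Gg|GG
G/I-2 un ·: gg
G/II-1 aff I-1×I-2: Gg
G/II-2 aff ·: Gg|GG
G/II-3 aff I-1×I-2: Gg
G/III-1 aff II-2×II-1: Gg|GG
G/III-2 aff ·: Gg|GG
G/IV-1 aff III-1×III-2: Gg|GG
⇒ G over [I-1,I-2,II-1,II-2,II-3,III-1,III-2,IV-1]: 28 consistent
K/I-1 un ·: kk
K/I-2 ? ·: Kk
K/II-1 un I-1×I-2: kk
K/II-2 aff ·: Kk
K/II-3 aff I-1×I-2: Kk
K/III-1 un II-2×II-1: kk
K/III-2 aff ·: Kk
K/IV-1 un III-1×III-2: kk
⇒ K over [I-1,I-2,II-1,II-2,II-3,III-1,III-2,IV-1]: 1 consistent
U/I-1 aff ·: Uu|UU
U/I-2 aff ·: Uu|UU
U/II-1 aff I-1×I-2: Uu
U/II-2 un ·: uu
U/II-3 aff I-1×I-2: Uu|UU
U/III-1 un II-2×II-1: uu
U/III-2 un ·: uu
U/IV-1 un III-1×III-2: uu
⇒ U over [I-1,I-2,II-1,II-2,II-3,III-1,III-2,IV-1]: 6 consistent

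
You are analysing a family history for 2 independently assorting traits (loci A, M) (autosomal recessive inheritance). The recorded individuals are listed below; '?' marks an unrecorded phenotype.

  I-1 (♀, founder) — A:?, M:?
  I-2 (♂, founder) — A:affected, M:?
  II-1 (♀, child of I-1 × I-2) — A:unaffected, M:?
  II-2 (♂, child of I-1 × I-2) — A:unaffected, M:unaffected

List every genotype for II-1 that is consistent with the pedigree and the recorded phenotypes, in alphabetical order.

II-1 ∈ {Aa MM, Aa Mm, Aa mm}

A/I-1 ? ·: AA|Aa
A/I-2 aff ·: aa
A/II-1 un I-1×I-2: Aa
A/II-2 un I-1×I-2: Aa
⇒ A over [I-1,I-2,II-1,II-2]: 2 consistent
M/I-1 ? ·: MM|Mm|mm
M/I-2 ? ·: MM|Mm|mm
M/II-1 ? I-1×I-2: MM|Mm|mm
M/II-2 un I-1×I-2: MM|Mm
⇒ M over [I-1,I-2,II-1,II-2]: 21 consistent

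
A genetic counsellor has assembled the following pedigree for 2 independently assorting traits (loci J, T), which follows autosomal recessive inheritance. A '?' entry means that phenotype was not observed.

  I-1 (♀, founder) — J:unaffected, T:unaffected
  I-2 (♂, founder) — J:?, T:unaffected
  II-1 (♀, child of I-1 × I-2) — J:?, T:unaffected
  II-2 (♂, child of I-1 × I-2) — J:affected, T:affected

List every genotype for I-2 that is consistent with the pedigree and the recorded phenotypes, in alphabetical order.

I-2 ∈ {Jj Tt, jj Tt}

J/I-1 un ·: Jj
J/I-2 ? ·: Jj|jj
J/II-1 ? I-1×I-2: JJ|Jj|jj
J/II-2 aff I-1×I-2: jj
⇒ J over [I-1,I-2,II-1,II-2]: 5 consistent
T/I-1 un ·: Tt
T/I-2 un ·: Tt
T/II-1 un I-1×I-2: TT|Tt
T/II-2 aff I-1×I-2: tt
⇒ T over [I-1,I-2,II-1,II-2]: 2 consistent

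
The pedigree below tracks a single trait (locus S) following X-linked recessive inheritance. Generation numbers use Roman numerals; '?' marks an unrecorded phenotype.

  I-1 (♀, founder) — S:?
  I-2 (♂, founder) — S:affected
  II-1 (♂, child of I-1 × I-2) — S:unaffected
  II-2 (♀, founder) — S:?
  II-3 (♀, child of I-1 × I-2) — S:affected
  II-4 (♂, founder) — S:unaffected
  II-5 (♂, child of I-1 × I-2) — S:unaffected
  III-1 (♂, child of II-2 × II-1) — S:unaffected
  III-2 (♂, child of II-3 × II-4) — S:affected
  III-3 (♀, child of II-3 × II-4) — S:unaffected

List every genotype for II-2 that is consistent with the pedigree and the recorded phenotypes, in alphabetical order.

II-2 ∈ {X^SX^S, X^SX^s}

S/I-1 ? ·: X^SX^s
S/I-2 aff ·: X^sY
S/II-1 un I-1×I-2: X^SY
S/II-2 ? ·: X^SX^S|X^SX^s
S/II-3 aff I-1×I-2: X^sX^s
S/II-4 un ·: X^SY
S/II-5 un I-1×I-2: X^SY
S/III-1 un II-2×II-1: X^SY
S/III-2 aff II-3×II-4: X^sY
S/III-3 un II-3×II-4: X^SX^s
⇒ S over [I-1,I-2,II-1,II-2,II-3,II-4,II-5,III-1,III-2,III-3]: 2 consistent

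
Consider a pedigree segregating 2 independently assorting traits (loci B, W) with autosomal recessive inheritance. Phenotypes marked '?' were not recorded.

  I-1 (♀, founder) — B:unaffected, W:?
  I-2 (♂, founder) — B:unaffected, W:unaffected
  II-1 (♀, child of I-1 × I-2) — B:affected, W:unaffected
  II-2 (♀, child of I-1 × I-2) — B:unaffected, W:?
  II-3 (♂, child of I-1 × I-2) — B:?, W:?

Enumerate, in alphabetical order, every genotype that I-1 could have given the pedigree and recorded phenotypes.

I-1 ∈ {Bb WW, Bb Ww, Bb ww}

B/I-1 un ·: Bb
B/I-2 un ·: Bb
B/II-1 aff I-1×I-2: bb
B/II-2 un I-1×I-2: BB|Bb
B/II-3 ? I-1×I-2: BB|Bb|bb
⇒ B over [I-1,I-2,II-1,II-2,II-3]: 6 consistent
W/I-1 ? ·: WW|Ww|ww
W/I-2 un ·: WW|Ww
W/II-1 un I-1×I-2: WW|Ww
W/II-2 ? I-1×I-2: WW|Ww|ww
W/II-3 ? I-1×I-2: WW|Ww|ww
⇒ W over [I-1,I-2,II-1,II-2,II-3]: 40 consistent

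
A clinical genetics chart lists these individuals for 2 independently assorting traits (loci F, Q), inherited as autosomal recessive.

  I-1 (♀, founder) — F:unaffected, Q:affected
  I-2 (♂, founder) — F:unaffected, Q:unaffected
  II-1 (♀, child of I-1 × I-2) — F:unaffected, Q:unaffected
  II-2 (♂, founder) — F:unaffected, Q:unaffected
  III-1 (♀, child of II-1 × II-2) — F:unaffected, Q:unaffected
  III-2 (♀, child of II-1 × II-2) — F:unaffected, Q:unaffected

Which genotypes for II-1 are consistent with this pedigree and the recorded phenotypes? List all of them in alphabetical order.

F/I-1 un ·: FF|Ff
F/I-2 un ·: FF|Ff
F/II-1 un I-1×I-2: FF|Ff
F/II-2 un ·: FF|Ff
F/III-1 un II-1×II-2: FF|Ff
F/III-2 un II-1×II-2: FF|Ff
⇒ F over [I-1,I-2,II-1,II-2,III-1,III-2]: 44 consistent
Q/I-1 aff ·: qq
Q/I-2 un ·: QQ|Qq
Q/II-1 un I-1×I-2: Qq
Q/II-2 un ·: QQ|Qq
Q/III-1 un II-1×II-2: QQ|Qq
Q/III-2 un II-1×II-2: QQ|Qq
⇒ Q over [I-1,I-2,II-1,II-2,III-1,III-2]: 16 consistent

II-1 ∈ {FF Qq, Ff Qq}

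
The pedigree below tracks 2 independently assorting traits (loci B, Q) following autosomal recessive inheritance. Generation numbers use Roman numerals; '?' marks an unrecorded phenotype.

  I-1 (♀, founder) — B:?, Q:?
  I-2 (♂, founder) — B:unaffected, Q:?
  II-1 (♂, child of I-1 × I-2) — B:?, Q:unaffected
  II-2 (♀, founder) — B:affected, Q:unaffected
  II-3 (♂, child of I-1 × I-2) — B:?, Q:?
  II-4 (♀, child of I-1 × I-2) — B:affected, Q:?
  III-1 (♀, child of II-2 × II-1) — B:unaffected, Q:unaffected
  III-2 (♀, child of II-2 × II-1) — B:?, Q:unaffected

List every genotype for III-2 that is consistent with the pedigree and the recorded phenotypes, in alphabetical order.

B/I-1 ? ·: Bb|bb
B/I-2 un ·: Bb
B/II-1 ? I-1×I-2: BB|Bb
B/II-2 aff ·: bb
B/II-3 ? I-1×I-2: BB|Bb|bb
B/II-4 aff I-1×I-2: bb
B/III-1 un II-2×II-1: Bb
B/III-2 ? II-2×II-1: Bb|bb
⇒ B over [I-1,I-2,II-1,II-2,II-3,II-4,III-1,III-2]: 13 consistent
Q/I-1 ? ·: QQ|Qq|qq
Q/I-2 ? ·: QQ|Qq|qq
Q/II-1 un I-1×I-2: QQ|Qq
Q/II-2 un ·: QQ|Qq
Q/II-3 ? I-1×I-2: QQ|Qq|qq
Q/II-4 ? I-1×I-2: QQ|Qq|qq
Q/III-1 un II-2×II-1: QQ|Qq
Q/III-2 un II-2×II-1: QQ|Qq
⇒ Q over [I-1,I-2,II-1,II-2,II-3,II-4,III-1,III-2]: 306 consistent

III-2 ∈ {Bb QQ, Bb Qq, bb QQ, bb Qq}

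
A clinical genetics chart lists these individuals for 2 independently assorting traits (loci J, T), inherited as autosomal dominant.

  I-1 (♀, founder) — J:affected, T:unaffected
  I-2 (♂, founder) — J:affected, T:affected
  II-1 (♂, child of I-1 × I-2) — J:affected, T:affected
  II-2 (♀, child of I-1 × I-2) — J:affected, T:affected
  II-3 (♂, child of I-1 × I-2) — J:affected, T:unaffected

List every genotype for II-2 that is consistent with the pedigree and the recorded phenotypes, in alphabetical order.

II-2 ∈ {JJ Tt, Jj Tt}

J/I-1 aff ·: Jj|JJ
J/I-2 aff ·: Jj|JJ
J/II-1 aff I-1×I-2: Jj|JJ
J/II-2 aff I-1×I-2: Jj|JJ
J/II-3 aff I-1×I-2: Jj|JJ
⇒ J over [I-1,I-2,II-1,II-2,II-3]: 25 consistent
T/I-1 un ·: tt
T/I-2 aff ·: Tt
T/II-1 aff I-1×I-2: Tt
T/II-2 aff I-1×I-2: Tt
T/II-3 un I-1×I-2: tt
⇒ T over [I-1,I-2,II-1,II-2,II-3]: 1 consistent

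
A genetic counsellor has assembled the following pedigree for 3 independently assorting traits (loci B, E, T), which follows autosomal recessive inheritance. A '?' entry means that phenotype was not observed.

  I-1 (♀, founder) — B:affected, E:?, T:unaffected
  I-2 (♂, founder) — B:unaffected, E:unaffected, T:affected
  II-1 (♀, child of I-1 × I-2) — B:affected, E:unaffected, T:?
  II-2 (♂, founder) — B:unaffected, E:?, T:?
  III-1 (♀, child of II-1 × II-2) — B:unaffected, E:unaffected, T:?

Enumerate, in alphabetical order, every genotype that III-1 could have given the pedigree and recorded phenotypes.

III-1 ∈ {Bb EE TT, Bb EE Tt, Bb EE tt, Bb Ee TT, Bb Ee Tt, Bb Ee tt}

B/I-1 aff ·: bb
B/I-2 un ·: Bb
B/II-1 aff I-1×I-2: bb
B/II-2 un ·: BB|Bb
B/III-1 un II-1×II-2: Bb
⇒ B over [I-1,I-2,II-1,II-2,III-1]: 2 consistent
E/I-1 ? ·: EE|Ee|ee
E/I-2 un ·: EE|Ee
E/II-1 un I-1×I-2: EE|Ee
E/II-2 ? ·: EE|Ee|ee
E/III-1 un II-1×II-2: EE|Ee
⇒ E over [I-1,I-2,II-1,II-2,III-1]: 41 consistent
T/I-1 un ·: TT|Tt
T/I-2 aff ·: tt
T/II-1 ? I-1×I-2: Tt|tt
T/II-2 ? ·: TT|Tt|tt
T/III-1 ? II-1×II-2: TT|Tt|tt
⇒ T over [I-1,I-2,II-1,II-2,III-1]: 18 consistent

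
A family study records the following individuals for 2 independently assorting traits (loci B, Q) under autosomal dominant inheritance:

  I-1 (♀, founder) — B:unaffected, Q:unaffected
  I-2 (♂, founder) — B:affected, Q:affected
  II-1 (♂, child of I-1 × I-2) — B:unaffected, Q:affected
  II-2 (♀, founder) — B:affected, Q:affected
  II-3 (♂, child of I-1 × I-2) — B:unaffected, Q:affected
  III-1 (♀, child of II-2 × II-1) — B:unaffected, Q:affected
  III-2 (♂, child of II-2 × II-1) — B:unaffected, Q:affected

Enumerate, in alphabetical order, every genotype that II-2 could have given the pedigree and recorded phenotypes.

B/I-1 un ·: bb
B/I-2 aff ·: Bb
B/II-1 un I-1×I-2: bb
B/II-2 aff ·: Bb
B/II-3 un I-1×I-2: bb
B/III-1 un II-2×II-1: bb
B/III-2 un II-2×II-1: bb
⇒ B over [I-1,I-2,II-1,II-2,II-3,III-1,III-2]: 1 consistent
Q/I-1 un ·: qq
Q/I-2 aff ·: Qq|QQ
Q/II-1 aff I-1×I-2: Qq
Q/II-2 aff ·: Qq|QQ
Q/II-3 aff I-1×I-2: Qq
Q/III-1 aff II-2×II-1: Qq|QQ
Q/III-2 aff II-2×II-1: Qq|QQ
⇒ Q over [I-1,I-2,II-1,II-2,II-3,III-1,III-2]: 16 consistent

II-2 ∈ {Bb QQ, Bb Qq}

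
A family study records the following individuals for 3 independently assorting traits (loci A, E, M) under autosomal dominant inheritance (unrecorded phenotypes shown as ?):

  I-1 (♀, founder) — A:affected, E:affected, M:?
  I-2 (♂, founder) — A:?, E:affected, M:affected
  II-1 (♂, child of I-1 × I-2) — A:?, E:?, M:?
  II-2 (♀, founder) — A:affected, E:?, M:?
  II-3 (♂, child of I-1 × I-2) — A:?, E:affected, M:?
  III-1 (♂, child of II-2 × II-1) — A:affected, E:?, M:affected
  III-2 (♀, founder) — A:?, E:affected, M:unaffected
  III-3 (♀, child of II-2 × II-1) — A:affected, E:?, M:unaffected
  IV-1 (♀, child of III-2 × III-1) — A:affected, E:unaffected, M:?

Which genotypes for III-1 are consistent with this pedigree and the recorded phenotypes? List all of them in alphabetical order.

III-1 ∈ {AA Ee MM, AA Ee Mm, AA ee MM, AA ee Mm, Aa Ee MM, Aa Ee Mm, Aa ee MM, Aa ee Mm}

A/I-1 aff ·: Aa|AA
A/I-2 ? ·: aa|Aa|AA
A/II-1 ? I-1×I-2: aa|Aa|AA
A/II-2 aff ·: Aa|AA
A/II-3 ? I-1×I-2: aa|Aa|AA
A/III-1 aff II-2×II-1: Aa|AA
A/III-2 ? ·: aa|Aa|AA
A/III-3 aff II-2×II-1: Aa|AA
A/IV-1 aff III-2×III-1: Aa|AA
⇒ A over [I-1,I-2,II-1,II-2,II-3,III-1,III-2,III-3,IV-1]: 586 consistent
E/I-1 aff ·: Ee|EE
E/I-2 aff ·: Ee|EE
E/II-1 ? I-1×I-2: ee|Ee|EE
E/II-2 ? ·: ee|Ee|EE
E/II-3 aff I-1×I-2: Ee|EE
E/III-1 ? II-2×II-1: ee|Ee
E/III-2 aff ·: Ee
E/III-3 ? II-2×II-1: ee|Ee|EE
E/IV-1 un III-2×III-1: ee
⇒ E over [I-1,I-2,II-1,II-2,II-3,III-1,III-2,III-3,IV-1]: 105 consistent
M/I-1 ? ·: mm|Mm|MM
M/I-2 aff ·: Mm|MM
M/II-1 ? I-1×I-2: mm|Mm
M/II-2 ? ·: mm|Mm
M/II-3 ? I-1×I-2: mm|Mm|MM
M/III-1 aff II-2×II-1: Mm|MM
M/III-2 un ·: mm
M/III-3 un II-2×II-1: mm
M/IV-1 ? III-2×III-1: mm|Mm
⇒ M over [I-1,I-2,II-1,II-2,II-3,III-1,III-2,III-3,IV-1]: 60 consistent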